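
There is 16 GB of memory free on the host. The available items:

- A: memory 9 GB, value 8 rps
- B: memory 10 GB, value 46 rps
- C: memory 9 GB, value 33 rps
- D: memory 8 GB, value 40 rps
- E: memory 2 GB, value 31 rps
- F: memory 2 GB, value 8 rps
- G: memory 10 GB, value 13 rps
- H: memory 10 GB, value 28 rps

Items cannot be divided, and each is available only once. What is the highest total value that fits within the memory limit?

Check high-value combinations within 16 GB:
- B+E+F: memory 10+2+2=14, value 46+31+8=85
- D+E+F: memory 8+2+2=12, value 40+31+8=79
- B+E: memory 10+2=12, value 46+31=77
- C+E+F: memory 9+2+2=13, value 33+31+8=72
- D+E: memory 8+2=10, value 40+31=71
Best: 85 rps.

85 rps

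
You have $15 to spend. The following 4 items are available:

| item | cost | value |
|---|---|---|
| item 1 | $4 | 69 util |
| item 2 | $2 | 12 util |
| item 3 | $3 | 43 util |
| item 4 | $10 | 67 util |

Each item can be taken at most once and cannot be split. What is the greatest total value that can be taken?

Check high-value combinations within $15:
- item 1+item 4: cost 4+10=14, value 69+67=136
- item 1+item 2+item 3: cost 4+2+3=9, value 69+12+43=124
- item 2+item 3+item 4: cost 2+3+10=15, value 12+43+67=122
- item 1+item 3: cost 4+3=7, value 69+43=112
Best: 136 util.

136 util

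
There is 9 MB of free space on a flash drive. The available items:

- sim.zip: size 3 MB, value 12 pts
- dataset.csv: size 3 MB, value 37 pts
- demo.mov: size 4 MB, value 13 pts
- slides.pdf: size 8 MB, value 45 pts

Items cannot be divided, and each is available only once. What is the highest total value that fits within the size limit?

50 pts

This is a 0/1 knapsack; check combinations near the capacity.
- dataset.csv+demo.mov: size 3+4=7, value 37+13=50
- sim.zip+dataset.csv: size 3+3=6, value 12+37=49
- slides.pdf: size 8, value 45
Best: 50 pts.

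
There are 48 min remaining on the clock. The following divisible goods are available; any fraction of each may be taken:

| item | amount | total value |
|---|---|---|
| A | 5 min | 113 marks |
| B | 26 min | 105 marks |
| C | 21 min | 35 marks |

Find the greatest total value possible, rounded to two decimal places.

246.33

Take in order of value per unit:
- A (113/5 per unit): all 5 → value 113, running total 113.00
- B (105/26 per unit): all 26 → value 105, running total 218.00
- C (35/21 per unit): 17 of 21 → value 17×35/21 = 28.3333, running total 246.33
Total 246.33.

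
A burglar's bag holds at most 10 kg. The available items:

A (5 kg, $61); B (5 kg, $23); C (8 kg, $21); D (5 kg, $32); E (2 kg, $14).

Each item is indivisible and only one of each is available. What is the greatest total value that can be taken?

This is a 0/1 knapsack; check combinations near the capacity.
- A+D: weight 5+5=10, value 61+32=93
- A+B: weight 5+5=10, value 61+23=84
- A+E: weight 5+2=7, value 61+14=75
Best: $93.

$93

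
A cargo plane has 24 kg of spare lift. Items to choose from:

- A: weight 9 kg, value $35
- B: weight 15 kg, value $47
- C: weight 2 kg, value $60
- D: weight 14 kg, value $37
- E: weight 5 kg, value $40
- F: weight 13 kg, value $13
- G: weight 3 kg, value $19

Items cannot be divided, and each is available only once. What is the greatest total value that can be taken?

$156

Check high-value combinations within 24 kg:
- C+D+E+G: weight 2+14+5+3=24, value 60+37+40+19=156
- A+C+E+G: weight 9+2+5+3=19, value 35+60+40+19=154
- B+C+E: weight 15+2+5=22, value 47+60+40=147
- C+D+E: weight 2+14+5=21, value 60+37+40=137
- A+C+E: weight 9+2+5=16, value 35+60+40=135
Best: $156.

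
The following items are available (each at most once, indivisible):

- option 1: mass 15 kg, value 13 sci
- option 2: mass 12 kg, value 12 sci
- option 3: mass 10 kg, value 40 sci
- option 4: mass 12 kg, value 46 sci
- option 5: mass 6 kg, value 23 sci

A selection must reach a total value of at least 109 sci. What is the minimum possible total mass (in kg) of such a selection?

Subsets with value ≥ 109, sorted by total mass:
- option 3+option 4+option 5: mass 28, value 109
- option 2+option 3+option 4+option 5: mass 40, value 121
Minimum mass: 28 kg.

28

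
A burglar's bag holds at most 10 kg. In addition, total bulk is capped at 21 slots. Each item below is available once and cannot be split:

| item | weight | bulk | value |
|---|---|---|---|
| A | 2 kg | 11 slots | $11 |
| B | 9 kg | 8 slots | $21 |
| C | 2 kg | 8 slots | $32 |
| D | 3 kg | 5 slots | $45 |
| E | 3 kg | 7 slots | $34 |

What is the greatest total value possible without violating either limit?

$111

Feasible sets respecting both limits:
- C+D+E: weight 8, bulk 20, value 111
- D+E: weight 6, bulk 12, value 79
- C+D: weight 5, bulk 13, value 77
Best: $111.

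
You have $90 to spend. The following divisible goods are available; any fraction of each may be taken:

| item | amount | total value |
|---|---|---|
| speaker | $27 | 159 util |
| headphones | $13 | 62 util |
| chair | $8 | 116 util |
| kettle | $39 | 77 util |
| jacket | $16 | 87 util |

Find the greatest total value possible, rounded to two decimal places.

Take in order of value per unit:
- chair (116/8 per unit): all 8 → value 116, running total 116.00
- speaker (159/27 per unit): all 27 → value 159, running total 275.00
- jacket (87/16 per unit): all 16 → value 87, running total 362.00
- headphones (62/13 per unit): all 13 → value 62, running total 424.00
- kettle (77/39 per unit): 26 of 39 → value 26×77/39 = 51.3333, running total 475.33
Total 475.33.

475.33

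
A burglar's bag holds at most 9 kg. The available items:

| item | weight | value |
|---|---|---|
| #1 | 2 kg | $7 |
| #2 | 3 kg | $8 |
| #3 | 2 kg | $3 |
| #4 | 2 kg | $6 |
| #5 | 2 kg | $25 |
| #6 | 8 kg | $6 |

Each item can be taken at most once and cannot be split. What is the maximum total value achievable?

$46

Check high-value combinations within 9 kg:
- #1+#2+#4+#5: weight 2+3+2+2=9, value 7+8+6+25=46
- #1+#2+#3+#5: weight 2+3+2+2=9, value 7+8+3+25=43
- #2+#3+#4+#5: weight 3+2+2+2=9, value 8+3+6+25=42
- #1+#3+#4+#5: weight 2+2+2+2=8, value 7+3+6+25=41
Best: $46.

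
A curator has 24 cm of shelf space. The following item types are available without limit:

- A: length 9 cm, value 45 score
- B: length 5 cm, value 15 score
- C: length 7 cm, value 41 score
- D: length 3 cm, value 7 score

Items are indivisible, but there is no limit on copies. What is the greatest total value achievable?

130 score

Best value-per-unit is C at 41/7; filling with it alone gives 3×41 = 123.
Optimal mix: 3×C + 1×D → length 24, value 130.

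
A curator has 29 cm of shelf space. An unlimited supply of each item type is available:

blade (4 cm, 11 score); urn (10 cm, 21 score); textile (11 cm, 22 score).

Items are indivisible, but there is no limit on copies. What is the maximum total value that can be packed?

77 score

Best value-per-unit is blade at 11/4, and filling with it alone uses length 7×4=28. No mix of the others beats 7×11 = 77.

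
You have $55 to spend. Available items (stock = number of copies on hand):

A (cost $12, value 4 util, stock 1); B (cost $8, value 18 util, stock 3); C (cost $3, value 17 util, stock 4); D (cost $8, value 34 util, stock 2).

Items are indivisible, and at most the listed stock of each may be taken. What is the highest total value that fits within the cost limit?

190 util

Best selections within cost 55 and stock limits:
- 3×B + 4×C + 2×D: cost 52, value 190
- 3×B + 3×C + 2×D: cost 49, value 173
Best: 190 util.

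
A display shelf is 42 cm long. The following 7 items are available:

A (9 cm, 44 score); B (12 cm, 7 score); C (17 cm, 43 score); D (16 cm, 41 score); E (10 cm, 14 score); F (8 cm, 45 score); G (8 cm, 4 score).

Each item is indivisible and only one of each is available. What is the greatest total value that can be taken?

Check high-value combinations within 42 cm:
- A+C+F+G: length 9+17+8+8=42, value 44+43+45+4=136
- A+D+F+G: length 9+16+8+8=41, value 44+41+45+4=134
- A+C+F: length 9+17+8=34, value 44+43+45=132
- A+D+F: length 9+16+8=33, value 44+41+45=130
- C+D+F: length 17+16+8=41, value 43+41+45=129
Best: 136 score.

136 score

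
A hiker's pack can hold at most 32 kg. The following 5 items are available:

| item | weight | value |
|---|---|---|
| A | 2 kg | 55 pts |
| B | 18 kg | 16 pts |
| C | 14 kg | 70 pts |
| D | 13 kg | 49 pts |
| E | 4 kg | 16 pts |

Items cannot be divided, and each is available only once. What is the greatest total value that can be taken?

174 pts

Check high-value combinations within 32 kg:
- A+C+D: weight 2+14+13=29, value 55+70+49=174
- A+C+E: weight 2+14+4=20, value 55+70+16=141
- C+D+E: weight 14+13+4=31, value 70+49+16=135
- A+C: weight 2+14=16, value 55+70=125
- A+D+E: weight 2+13+4=19, value 55+49+16=120
Best: 174 pts.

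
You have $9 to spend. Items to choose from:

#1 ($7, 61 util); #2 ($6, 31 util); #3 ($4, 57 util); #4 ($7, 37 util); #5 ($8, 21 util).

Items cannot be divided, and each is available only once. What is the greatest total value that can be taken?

61 util

Check high-value combinations within $9:
- #1: cost 7, value 61
- #3: cost 4, value 57
- #4: cost 7, value 37
- #2: cost 6, value 31
- #5: cost 8, value 21
Best: 61 util.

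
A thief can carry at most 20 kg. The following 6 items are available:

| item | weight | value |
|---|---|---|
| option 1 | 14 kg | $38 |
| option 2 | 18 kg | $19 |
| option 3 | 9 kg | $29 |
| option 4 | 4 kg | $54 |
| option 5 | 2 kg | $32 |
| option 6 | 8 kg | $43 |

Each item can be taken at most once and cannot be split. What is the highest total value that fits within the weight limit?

Check high-value combinations within 20 kg:
- option 4+option 5+option 6: weight 4+2+8=14, value 54+32+43=129
- option 1+option 4+option 5: weight 14+4+2=20, value 38+54+32=124
- option 3+option 4+option 5: weight 9+4+2=15, value 29+54+32=115
- option 3+option 5+option 6: weight 9+2+8=19, value 29+32+43=104
Best: $129.

$129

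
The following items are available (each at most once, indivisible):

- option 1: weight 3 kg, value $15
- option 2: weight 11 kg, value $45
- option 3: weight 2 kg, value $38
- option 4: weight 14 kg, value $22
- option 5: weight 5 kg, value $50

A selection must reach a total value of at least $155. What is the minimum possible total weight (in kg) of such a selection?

Subsets with value ≥ 155, sorted by total weight:
- option 2+option 3+option 4+option 5: weight 32, value 155
- option 1+option 2+option 3+option 4+option 5: weight 35, value 170
Minimum weight: 32 kg.

32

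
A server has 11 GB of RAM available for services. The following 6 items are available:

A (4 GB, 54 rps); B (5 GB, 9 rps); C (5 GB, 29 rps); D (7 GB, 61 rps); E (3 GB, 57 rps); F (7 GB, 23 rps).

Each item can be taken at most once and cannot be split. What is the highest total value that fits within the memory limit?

Check high-value combinations within 11 GB:
- D+E: memory 7+3=10, value 61+57=118
- A+D: memory 4+7=11, value 54+61=115
- A+E: memory 4+3=7, value 54+57=111
Best: 118 rps.

118 rps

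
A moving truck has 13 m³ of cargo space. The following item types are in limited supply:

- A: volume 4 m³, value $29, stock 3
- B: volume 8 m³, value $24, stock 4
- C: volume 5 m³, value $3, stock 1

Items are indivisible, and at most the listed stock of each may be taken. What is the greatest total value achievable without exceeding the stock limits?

$87

Top feasible selections:
- 3×A: volume 12, value 87
- 2×A + 1×C: volume 13, value 61
Best: $87.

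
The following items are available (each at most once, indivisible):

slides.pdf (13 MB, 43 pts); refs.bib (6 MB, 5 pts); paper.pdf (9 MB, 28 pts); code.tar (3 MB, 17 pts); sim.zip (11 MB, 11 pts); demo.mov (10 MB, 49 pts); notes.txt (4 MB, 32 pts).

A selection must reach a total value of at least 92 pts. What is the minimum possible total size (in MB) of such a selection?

17

Subsets with value ≥ 92, sorted by total size:
- code.tar+demo.mov+notes.txt: size 17, value 98
- slides.pdf+code.tar+notes.txt: size 20, value 92
- paper.pdf+code.tar+demo.mov: size 22, value 94
Minimum size: 17 MB.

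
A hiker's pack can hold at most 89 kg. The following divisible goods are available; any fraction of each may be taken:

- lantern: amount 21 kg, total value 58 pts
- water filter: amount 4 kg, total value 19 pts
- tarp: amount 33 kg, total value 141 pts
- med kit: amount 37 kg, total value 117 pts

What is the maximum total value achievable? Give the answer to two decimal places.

318.43

Take in order of value per unit:
- water filter (19/4 per unit): all 4 → value 19, running total 19.00
- tarp (141/33 per unit): all 33 → value 141, running total 160.00
- med kit (117/37 per unit): all 37 → value 117, running total 277.00
- lantern (58/21 per unit): 15 of 21 → value 15×58/21 = 41.4286, running total 318.43
Total 318.43.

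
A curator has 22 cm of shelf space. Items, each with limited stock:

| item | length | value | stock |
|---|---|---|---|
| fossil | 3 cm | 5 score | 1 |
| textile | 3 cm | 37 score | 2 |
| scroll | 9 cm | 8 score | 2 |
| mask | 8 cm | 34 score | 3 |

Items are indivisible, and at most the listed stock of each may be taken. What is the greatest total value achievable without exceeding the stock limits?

142 score

Best selections within length 22 and stock limits:
- 2×textile + 2×mask: length 22, value 142
- 1×fossil + 2×textile + 1×mask: length 17, value 113
Best: 142 score.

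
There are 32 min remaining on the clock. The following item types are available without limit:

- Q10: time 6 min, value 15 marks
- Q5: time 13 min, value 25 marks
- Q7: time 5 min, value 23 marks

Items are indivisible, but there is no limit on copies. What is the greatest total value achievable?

138 marks

Best value-per-unit is Q7 at 23/5, and filling with it alone uses time 6×5=30. No mix of the others beats 6×23 = 138.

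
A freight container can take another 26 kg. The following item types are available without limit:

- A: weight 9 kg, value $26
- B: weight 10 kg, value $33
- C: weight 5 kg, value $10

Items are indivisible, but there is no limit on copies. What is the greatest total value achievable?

Best value-per-unit is B at 33/10; filling with it alone gives 2×33 = 66.
Optimal mix: 2×B + 1×C → weight 25, value 76.

$76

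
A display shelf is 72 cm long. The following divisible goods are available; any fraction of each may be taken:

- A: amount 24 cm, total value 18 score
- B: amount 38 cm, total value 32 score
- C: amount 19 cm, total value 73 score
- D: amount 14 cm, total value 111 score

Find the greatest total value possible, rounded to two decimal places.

Take in order of value per unit:
- D (111/14 per unit): all 14 → value 111, running total 111.00
- C (73/19 per unit): all 19 → value 73, running total 184.00
- B (32/38 per unit): all 38 → value 32, running total 216.00
- A (18/24 per unit): 1 of 24 → value 1×18/24 = 0.7500, running total 216.75
Total 216.75.

216.75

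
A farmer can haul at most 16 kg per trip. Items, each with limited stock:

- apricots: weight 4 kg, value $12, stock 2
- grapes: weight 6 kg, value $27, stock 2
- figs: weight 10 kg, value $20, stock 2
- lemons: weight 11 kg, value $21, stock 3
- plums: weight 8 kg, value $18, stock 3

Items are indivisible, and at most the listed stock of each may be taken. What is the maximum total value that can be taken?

Top feasible selections:
- 1×apricots + 2×grapes: weight 16, value 66
- 2×grapes: weight 12, value 54
Best: $66.

$66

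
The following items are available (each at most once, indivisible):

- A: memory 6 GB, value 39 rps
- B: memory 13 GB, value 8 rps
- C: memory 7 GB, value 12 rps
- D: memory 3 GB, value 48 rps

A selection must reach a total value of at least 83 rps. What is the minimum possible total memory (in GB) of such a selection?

Subsets with value ≥ 83, sorted by total memory:
- A+D: memory 9, value 87
- A+C+D: memory 16, value 99
- A+B+D: memory 22, value 95
Minimum memory: 9 GB.

9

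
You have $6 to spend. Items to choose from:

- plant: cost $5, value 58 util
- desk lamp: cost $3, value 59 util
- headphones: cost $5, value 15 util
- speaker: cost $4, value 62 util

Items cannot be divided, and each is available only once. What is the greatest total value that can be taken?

62 util

Check high-value combinations within $6:
- speaker: cost 4, value 62
- desk lamp: cost 3, value 59
- plant: cost 5, value 58
- headphones: cost 5, value 15
Best: 62 util.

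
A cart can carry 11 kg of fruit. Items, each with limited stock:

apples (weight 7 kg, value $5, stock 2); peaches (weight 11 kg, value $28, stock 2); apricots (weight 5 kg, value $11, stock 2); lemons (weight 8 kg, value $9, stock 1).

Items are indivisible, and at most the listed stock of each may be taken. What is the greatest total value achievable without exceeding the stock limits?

Best selections within weight 11 and stock limits:
- 1×peaches: weight 11, value 28
- 2×apricots: weight 10, value 22
- 1×apricots: weight 5, value 11
- 1×lemons: weight 8, value 9
Best: $28.

$28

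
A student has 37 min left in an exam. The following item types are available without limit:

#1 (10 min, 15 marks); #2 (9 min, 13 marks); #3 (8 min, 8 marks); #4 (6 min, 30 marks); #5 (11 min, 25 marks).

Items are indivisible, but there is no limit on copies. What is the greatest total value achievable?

Best value-per-unit is #4 at 30/6, and filling with it alone uses time 6×6=36. No mix of the others beats 6×30 = 180.

180 marks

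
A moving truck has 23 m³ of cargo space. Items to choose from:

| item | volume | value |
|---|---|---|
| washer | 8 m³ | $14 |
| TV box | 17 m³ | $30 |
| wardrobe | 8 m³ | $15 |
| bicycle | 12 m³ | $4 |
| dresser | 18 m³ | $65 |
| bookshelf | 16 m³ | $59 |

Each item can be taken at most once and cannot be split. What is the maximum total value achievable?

Check high-value combinations within 23 m³:
- dresser: volume 18, value 65
- bookshelf: volume 16, value 59
- TV box: volume 17, value 30
- washer+wardrobe: volume 8+8=16, value 14+15=29
Best: $65.

$65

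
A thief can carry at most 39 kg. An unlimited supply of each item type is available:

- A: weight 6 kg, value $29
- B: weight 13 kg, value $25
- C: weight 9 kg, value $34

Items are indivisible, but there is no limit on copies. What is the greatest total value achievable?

Best value-per-unit is A at 29/6; filling with it alone gives 6×29 = 174.
Optimal mix: 5×A + 1×C → weight 39, value 179.

$179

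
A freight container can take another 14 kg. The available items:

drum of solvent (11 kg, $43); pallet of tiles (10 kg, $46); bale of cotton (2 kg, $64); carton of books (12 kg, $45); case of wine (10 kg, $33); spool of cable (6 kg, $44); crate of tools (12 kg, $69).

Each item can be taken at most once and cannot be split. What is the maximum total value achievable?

$133

This is a 0/1 knapsack; check combinations near the capacity.
- bale of cotton+crate of tools: weight 2+12=14, value 64+69=133
- pallet of tiles+bale of cotton: weight 10+2=12, value 46+64=110
- bale of cotton+carton of books: weight 2+12=14, value 64+45=109
- bale of cotton+spool of cable: weight 2+6=8, value 64+44=108
Best: $133.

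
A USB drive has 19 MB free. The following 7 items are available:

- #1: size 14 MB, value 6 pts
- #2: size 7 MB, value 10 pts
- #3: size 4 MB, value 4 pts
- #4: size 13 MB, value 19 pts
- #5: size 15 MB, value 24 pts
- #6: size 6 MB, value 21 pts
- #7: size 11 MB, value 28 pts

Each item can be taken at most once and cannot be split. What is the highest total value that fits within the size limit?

Check high-value combinations within 19 MB:
- #6+#7: size 6+11=17, value 21+28=49
- #4+#6: size 13+6=19, value 19+21=40
- #2+#7: size 7+11=18, value 10+28=38
- #2+#3+#6: size 7+4+6=17, value 10+4+21=35
- #3+#7: size 4+11=15, value 4+28=32
Best: 49 pts.

49 pts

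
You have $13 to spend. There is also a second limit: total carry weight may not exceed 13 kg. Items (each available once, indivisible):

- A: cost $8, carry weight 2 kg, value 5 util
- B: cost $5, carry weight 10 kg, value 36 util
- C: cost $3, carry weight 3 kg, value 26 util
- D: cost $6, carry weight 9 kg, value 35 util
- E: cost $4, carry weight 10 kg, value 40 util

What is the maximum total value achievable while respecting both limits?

66 util

Feasible sets respecting both limits:
- C+E: cost 7, carry weight 13, value 66
- B+C: cost 8, carry weight 13, value 62
- C+D: cost 9, carry weight 12, value 61
Best: 66 util.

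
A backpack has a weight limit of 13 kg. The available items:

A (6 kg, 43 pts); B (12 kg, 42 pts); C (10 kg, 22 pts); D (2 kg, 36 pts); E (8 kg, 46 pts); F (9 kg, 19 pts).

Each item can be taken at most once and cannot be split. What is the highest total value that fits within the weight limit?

Check high-value combinations within 13 kg:
- D+E: weight 2+8=10, value 36+46=82
- A+D: weight 6+2=8, value 43+36=79
- C+D: weight 10+2=12, value 22+36=58
- D+F: weight 2+9=11, value 36+19=55
- E: weight 8, value 46
Best: 82 pts.

82 pts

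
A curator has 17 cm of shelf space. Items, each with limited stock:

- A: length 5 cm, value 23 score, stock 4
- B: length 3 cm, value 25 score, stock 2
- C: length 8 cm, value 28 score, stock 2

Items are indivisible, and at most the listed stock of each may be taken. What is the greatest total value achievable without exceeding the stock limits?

Best selections within length 17 and stock limits:
- 2×A + 2×B: length 16, value 96
- 2×B + 1×C: length 14, value 78
- 1×A + 1×B + 1×C: length 16, value 76
Best: 96 score.

96 score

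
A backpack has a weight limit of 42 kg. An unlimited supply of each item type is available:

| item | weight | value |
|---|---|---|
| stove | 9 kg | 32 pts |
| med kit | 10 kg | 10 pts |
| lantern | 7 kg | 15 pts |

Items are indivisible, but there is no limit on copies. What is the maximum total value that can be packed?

128 pts

Best value-per-unit is stove at 32/9, and filling with it alone uses weight 4×9=36. No mix of the others beats 4×32 = 128.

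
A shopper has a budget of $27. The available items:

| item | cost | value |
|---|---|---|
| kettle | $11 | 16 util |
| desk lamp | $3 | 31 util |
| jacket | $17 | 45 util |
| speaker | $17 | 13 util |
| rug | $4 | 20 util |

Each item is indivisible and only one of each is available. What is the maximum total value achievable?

96 util

Check high-value combinations within $27:
- desk lamp+jacket+rug: cost 3+17+4=24, value 31+45+20=96
- desk lamp+jacket: cost 3+17=20, value 31+45=76
- kettle+desk lamp+rug: cost 11+3+4=18, value 16+31+20=67
- jacket+rug: cost 17+4=21, value 45+20=65
- desk lamp+speaker+rug: cost 3+17+4=24, value 31+13+20=64
Best: 96 util.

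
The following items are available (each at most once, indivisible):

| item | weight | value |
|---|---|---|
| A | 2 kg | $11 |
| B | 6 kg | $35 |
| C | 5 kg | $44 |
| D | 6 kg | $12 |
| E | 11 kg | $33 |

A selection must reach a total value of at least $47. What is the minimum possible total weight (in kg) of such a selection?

7

Subsets with value ≥ 47, sorted by total weight:
- A+C: weight 7, value 55
- B+C: weight 11, value 79
- C+D: weight 11, value 56
Minimum weight: 7 kg.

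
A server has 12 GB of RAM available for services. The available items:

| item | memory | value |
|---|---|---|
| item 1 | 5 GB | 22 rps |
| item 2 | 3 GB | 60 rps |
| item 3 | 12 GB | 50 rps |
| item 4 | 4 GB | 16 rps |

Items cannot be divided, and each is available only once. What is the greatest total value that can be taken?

98 rps

Check high-value combinations within 12 GB:
- item 1+item 2+item 4: memory 5+3+4=12, value 22+60+16=98
- item 1+item 2: memory 5+3=8, value 22+60=82
- item 2+item 4: memory 3+4=7, value 60+16=76
- item 2: memory 3, value 60
- item 3: memory 12, value 50
Best: 98 rps.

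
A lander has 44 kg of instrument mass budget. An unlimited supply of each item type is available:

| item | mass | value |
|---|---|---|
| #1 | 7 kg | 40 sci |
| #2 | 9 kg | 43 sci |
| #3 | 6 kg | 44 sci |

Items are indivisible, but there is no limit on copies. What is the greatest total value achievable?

308 sci

Best value-per-unit is #3 at 44/6, and filling with it alone uses mass 7×6=42. No mix of the others beats 7×44 = 308.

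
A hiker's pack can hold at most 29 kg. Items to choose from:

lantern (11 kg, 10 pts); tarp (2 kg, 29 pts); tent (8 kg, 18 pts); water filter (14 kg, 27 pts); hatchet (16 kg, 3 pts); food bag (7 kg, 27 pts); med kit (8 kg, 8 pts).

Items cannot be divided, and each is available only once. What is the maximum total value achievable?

This is a 0/1 knapsack; check combinations near the capacity.
- lantern+tarp+tent+food bag: weight 11+2+8+7=28, value 10+29+18+27=84
- tarp+water filter+food bag: weight 2+14+7=23, value 29+27+27=83
- tarp+tent+food bag+med kit: weight 2+8+7+8=25, value 29+18+27+8=82
- tarp+tent+food bag: weight 2+8+7=17, value 29+18+27=74
Best: 84 pts.

84 pts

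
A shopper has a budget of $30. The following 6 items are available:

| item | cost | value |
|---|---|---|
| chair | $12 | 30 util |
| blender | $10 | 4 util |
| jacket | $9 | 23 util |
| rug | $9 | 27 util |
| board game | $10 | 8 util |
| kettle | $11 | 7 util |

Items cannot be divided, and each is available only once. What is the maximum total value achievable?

Check high-value combinations within $30:
- chair+jacket+rug: cost 12+9+9=30, value 30+23+27=80
- jacket+rug+board game: cost 9+9+10=28, value 23+27+8=58
- chair+rug: cost 12+9=21, value 30+27=57
- jacket+rug+kettle: cost 9+9+11=29, value 23+27+7=57
Best: 80 util.

80 util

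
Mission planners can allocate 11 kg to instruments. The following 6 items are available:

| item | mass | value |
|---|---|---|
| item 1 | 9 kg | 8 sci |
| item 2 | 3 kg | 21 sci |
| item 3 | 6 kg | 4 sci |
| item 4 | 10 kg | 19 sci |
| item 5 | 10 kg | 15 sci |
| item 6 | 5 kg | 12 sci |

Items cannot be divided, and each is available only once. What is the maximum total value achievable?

33 sci

Check high-value combinations within 11 kg:
- item 2+item 6: mass 3+5=8, value 21+12=33
- item 2+item 3: mass 3+6=9, value 21+4=25
- item 2: mass 3, value 21
Best: 33 sci.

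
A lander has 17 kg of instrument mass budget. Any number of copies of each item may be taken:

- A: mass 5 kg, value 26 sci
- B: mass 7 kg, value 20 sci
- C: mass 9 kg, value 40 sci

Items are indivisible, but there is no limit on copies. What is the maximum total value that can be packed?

78 sci

Best value-per-unit is A at 26/5, and filling with it alone uses mass 3×5=15. No mix of the others beats 3×26 = 78.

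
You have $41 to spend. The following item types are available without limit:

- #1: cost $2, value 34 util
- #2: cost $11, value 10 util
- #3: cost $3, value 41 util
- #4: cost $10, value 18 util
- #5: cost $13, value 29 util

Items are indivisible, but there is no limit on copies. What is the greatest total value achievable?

Best value-per-unit is #1 at 34/2; filling with it alone gives 20×34 = 680.
Optimal mix: 19×#1 + 1×#3 → cost 41, value 687.

687 util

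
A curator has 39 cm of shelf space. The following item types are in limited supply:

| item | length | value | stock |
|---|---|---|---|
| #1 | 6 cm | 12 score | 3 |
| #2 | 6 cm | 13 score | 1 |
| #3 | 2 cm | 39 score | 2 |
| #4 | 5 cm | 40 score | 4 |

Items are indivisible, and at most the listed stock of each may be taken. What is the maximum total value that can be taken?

263 score

Top feasible selections:
- 1×#1 + 1×#2 + 2×#3 + 4×#4: length 36, value 263
- 2×#1 + 2×#3 + 4×#4: length 36, value 262
- 1×#2 + 2×#3 + 4×#4: length 30, value 251
- 1×#1 + 2×#3 + 4×#4: length 30, value 250
Best: 263 score.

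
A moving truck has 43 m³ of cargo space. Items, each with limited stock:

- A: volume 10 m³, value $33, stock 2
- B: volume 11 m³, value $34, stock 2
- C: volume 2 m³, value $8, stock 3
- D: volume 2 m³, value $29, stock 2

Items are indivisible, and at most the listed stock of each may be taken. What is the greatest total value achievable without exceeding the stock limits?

$183

Best selections within volume 43 and stock limits:
- 1×A + 2×B + 3×C + 2×D: volume 42, value 183
- 2×A + 1×B + 3×C + 2×D: volume 41, value 182
- 1×A + 2×B + 2×C + 2×D: volume 40, value 175
Best: $183.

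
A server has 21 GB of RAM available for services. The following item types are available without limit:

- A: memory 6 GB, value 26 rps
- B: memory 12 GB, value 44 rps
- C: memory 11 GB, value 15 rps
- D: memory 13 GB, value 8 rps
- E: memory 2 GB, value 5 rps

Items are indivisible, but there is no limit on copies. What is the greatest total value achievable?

83 rps

Best value-per-unit is A at 26/6; filling with it alone gives 3×26 = 78.
Optimal mix: 3×A + 1×E → memory 20, value 83.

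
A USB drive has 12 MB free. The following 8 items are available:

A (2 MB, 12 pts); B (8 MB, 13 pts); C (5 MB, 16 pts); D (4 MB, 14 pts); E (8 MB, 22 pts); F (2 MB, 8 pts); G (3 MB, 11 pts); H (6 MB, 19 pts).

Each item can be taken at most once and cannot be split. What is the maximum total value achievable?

47 pts

Check high-value combinations within 12 MB:
- A+C+F+G: size 2+5+2+3=12, value 12+16+8+11=47
- A+D+F+G: size 2+4+2+3=11, value 12+14+8+11=45
- A+D+H: size 2+4+6=12, value 12+14+19=45
- A+C+D: size 2+5+4=11, value 12+16+14=42
Best: 47 pts.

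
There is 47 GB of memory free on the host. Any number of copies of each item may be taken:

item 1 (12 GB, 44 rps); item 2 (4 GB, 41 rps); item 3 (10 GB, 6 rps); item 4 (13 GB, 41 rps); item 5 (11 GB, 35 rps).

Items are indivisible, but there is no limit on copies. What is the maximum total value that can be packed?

451 rps

Best value-per-unit is item 2 at 41/4, and filling with it alone uses memory 11×4=44. No mix of the others beats 11×41 = 451.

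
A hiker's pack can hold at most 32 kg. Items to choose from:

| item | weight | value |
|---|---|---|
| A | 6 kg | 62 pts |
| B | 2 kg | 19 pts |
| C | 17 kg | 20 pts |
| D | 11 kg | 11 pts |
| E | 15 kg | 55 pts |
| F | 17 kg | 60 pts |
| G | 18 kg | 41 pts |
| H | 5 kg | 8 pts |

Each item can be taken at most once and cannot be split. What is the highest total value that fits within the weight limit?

Check high-value combinations within 32 kg:
- A+B+F+H: weight 6+2+17+5=30, value 62+19+60+8=149
- A+B+E+H: weight 6+2+15+5=28, value 62+19+55+8=144
- A+B+F: weight 6+2+17=25, value 62+19+60=141
- A+B+E: weight 6+2+15=23, value 62+19+55=136
- A+F+H: weight 6+17+5=28, value 62+60+8=130
Best: 149 pts.

149 pts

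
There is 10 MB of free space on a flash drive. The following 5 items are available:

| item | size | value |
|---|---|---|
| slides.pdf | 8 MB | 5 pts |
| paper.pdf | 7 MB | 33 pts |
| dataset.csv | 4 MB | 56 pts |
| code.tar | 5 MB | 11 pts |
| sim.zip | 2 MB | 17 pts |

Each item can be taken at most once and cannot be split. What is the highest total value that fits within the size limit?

73 pts

Check high-value combinations within 10 MB:
- dataset.csv+sim.zip: size 4+2=6, value 56+17=73
- dataset.csv+code.tar: size 4+5=9, value 56+11=67
- dataset.csv: size 4, value 56
Best: 73 pts.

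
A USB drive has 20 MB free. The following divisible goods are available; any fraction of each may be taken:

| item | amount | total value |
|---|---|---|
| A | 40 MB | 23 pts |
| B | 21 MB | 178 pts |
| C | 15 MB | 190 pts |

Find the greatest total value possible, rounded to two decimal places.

232.38

Take in order of value per unit:
- C (190/15 per unit): all 15 → value 190, running total 190.00
- B (178/21 per unit): 5 of 21 → value 5×178/21 = 42.3810, running total 232.38
Total 232.38.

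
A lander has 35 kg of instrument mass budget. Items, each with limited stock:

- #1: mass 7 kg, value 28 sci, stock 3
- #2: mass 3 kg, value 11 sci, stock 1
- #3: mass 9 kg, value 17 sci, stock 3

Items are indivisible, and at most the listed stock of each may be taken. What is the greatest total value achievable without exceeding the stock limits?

Top feasible selections:
- 3×#1 + 1×#2 + 1×#3: mass 33, value 112
- 3×#1 + 1×#3: mass 30, value 101
Best: 112 sci.

112 sci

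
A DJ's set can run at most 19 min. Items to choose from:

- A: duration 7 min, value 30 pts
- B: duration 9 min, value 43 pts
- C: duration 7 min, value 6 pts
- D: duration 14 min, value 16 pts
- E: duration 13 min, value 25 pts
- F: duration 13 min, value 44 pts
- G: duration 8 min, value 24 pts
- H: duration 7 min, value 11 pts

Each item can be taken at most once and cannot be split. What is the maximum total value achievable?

Check high-value combinations within 19 min:
- A+B: duration 7+9=16, value 30+43=73
- B+G: duration 9+8=17, value 43+24=67
- A+G: duration 7+8=15, value 30+24=54
- B+H: duration 9+7=16, value 43+11=54
Best: 73 pts.

73 pts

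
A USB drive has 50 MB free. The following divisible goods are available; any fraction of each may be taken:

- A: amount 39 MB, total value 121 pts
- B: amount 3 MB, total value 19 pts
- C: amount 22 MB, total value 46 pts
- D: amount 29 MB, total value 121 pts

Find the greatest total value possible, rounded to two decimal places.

Take in order of value per unit:
- B (19/3 per unit): all 3 → value 19, running total 19.00
- D (121/29 per unit): all 29 → value 121, running total 140.00
- A (121/39 per unit): 18 of 39 → value 18×121/39 = 55.8462, running total 195.85
Total 195.85.

195.85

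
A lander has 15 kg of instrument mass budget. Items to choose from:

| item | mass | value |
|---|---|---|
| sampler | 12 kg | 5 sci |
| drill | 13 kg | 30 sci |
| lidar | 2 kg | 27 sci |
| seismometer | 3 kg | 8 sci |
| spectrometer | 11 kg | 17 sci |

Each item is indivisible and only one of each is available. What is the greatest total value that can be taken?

57 sci

This is a 0/1 knapsack; check combinations near the capacity.
- drill+lidar: mass 13+2=15, value 30+27=57
- lidar+spectrometer: mass 2+11=13, value 27+17=44
- lidar+seismometer: mass 2+3=5, value 27+8=35
Best: 57 sci.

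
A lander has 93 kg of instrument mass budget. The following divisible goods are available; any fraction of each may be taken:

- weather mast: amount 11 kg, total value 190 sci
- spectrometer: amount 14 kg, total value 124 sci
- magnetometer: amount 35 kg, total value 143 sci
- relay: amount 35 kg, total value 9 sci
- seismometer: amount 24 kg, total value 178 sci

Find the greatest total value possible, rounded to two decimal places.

Take in order of value per unit:
- weather mast (190/11 per unit): all 11 → value 190, running total 190.00
- spectrometer (124/14 per unit): all 14 → value 124, running total 314.00
- seismometer (178/24 per unit): all 24 → value 178, running total 492.00
- magnetometer (143/35 per unit): all 35 → value 143, running total 635.00
- relay (9/35 per unit): 9 of 35 → value 9×9/35 = 2.3143, running total 637.31
Total 637.31.

637.31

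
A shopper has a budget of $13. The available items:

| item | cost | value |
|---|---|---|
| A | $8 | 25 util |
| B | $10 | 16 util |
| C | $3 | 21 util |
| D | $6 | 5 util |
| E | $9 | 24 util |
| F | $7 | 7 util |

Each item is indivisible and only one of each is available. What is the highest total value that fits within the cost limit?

46 util

Check high-value combinations within $13:
- A+C: cost 8+3=11, value 25+21=46
- C+E: cost 3+9=12, value 21+24=45
- B+C: cost 10+3=13, value 16+21=37
- C+F: cost 3+7=10, value 21+7=28
- C+D: cost 3+6=9, value 21+5=26
Best: 46 util.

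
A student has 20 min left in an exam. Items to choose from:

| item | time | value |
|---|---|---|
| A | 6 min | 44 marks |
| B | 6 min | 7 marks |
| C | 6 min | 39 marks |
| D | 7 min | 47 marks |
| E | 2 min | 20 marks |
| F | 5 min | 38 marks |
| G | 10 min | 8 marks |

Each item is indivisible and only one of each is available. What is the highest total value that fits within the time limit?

149 marks

This is a 0/1 knapsack; check combinations near the capacity.
- A+D+E+F: time 6+7+2+5=20, value 44+47+20+38=149
- C+D+E+F: time 6+7+2+5=20, value 39+47+20+38=144
- A+C+E+F: time 6+6+2+5=19, value 44+39+20+38=141
- A+C+D: time 6+6+7=19, value 44+39+47=130
- A+D+F: time 6+7+5=18, value 44+47+38=129
Best: 149 marks.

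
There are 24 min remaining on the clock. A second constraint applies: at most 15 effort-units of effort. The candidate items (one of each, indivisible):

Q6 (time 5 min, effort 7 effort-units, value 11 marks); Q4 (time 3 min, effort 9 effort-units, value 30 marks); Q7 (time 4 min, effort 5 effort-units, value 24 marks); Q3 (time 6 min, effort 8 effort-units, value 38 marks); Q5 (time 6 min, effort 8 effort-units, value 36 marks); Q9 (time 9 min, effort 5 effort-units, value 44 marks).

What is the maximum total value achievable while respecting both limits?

Feasible sets respecting both limits:
- Q3+Q9: time 15, effort 13, value 82
- Q5+Q9: time 15, effort 13, value 80
- Q4+Q9: time 12, effort 14, value 74
- Q7+Q9: time 13, effort 10, value 68
Best: 82 marks.

82 marks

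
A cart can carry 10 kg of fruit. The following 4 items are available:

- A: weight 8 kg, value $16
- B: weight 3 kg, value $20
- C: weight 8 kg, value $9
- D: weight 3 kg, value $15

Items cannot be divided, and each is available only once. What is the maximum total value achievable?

$35

Check high-value combinations within 10 kg:
- B+D: weight 3+3=6, value 20+15=35
- B: weight 3, value 20
- A: weight 8, value 16
- D: weight 3, value 15
Best: $35.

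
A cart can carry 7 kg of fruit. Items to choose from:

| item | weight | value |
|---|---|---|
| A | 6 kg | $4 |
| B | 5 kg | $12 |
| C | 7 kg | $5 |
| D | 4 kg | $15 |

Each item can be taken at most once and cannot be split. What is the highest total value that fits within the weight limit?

$15

This is a 0/1 knapsack; check combinations near the capacity.
- D: weight 4, value 15
- B: weight 5, value 12
- C: weight 7, value 5
Best: $15.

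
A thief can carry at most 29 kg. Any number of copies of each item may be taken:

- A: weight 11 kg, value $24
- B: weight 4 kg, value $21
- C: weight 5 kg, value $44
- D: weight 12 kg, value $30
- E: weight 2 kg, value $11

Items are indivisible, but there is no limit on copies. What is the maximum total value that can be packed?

$242

Best value-per-unit is C at 44/5; filling with it alone gives 5×44 = 220.
Optimal mix: 5×C + 2×E → weight 29, value 242.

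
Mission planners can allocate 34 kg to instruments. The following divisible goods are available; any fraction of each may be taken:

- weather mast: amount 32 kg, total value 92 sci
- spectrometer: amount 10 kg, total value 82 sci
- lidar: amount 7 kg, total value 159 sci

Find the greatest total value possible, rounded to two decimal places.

289.88

Take in order of value per unit:
- lidar (159/7 per unit): all 7 → value 159, running total 159.00
- spectrometer (82/10 per unit): all 10 → value 82, running total 241.00
- weather mast (92/32 per unit): 17 of 32 → value 17×92/32 = 48.8750, running total 289.88
Total 289.88.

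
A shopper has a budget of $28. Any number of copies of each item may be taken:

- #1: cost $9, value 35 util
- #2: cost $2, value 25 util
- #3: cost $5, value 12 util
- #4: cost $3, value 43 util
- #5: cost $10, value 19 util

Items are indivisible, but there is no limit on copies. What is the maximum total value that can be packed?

394 util

Best value-per-unit is #4 at 43/3; filling with it alone gives 9×43 = 387.
Optimal mix: 2×#2 + 8×#4 → cost 28, value 394.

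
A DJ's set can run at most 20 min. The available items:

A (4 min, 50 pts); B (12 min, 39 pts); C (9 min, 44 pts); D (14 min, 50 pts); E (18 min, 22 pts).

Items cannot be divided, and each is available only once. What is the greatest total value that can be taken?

Check high-value combinations within 20 min:
- A+D: duration 4+14=18, value 50+50=100
- A+C: duration 4+9=13, value 50+44=94
- A+B: duration 4+12=16, value 50+39=89
- A: duration 4, value 50
- D: duration 14, value 50
Best: 100 pts.

100 pts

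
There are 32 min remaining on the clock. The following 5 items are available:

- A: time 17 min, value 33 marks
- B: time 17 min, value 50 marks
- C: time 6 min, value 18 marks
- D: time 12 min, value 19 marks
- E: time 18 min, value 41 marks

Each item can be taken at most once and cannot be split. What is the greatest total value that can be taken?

Check high-value combinations within 32 min:
- B+D: time 17+12=29, value 50+19=69
- B+C: time 17+6=23, value 50+18=68
- D+E: time 12+18=30, value 19+41=60
- C+E: time 6+18=24, value 18+41=59
- A+D: time 17+12=29, value 33+19=52
Best: 69 marks.

69 marks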